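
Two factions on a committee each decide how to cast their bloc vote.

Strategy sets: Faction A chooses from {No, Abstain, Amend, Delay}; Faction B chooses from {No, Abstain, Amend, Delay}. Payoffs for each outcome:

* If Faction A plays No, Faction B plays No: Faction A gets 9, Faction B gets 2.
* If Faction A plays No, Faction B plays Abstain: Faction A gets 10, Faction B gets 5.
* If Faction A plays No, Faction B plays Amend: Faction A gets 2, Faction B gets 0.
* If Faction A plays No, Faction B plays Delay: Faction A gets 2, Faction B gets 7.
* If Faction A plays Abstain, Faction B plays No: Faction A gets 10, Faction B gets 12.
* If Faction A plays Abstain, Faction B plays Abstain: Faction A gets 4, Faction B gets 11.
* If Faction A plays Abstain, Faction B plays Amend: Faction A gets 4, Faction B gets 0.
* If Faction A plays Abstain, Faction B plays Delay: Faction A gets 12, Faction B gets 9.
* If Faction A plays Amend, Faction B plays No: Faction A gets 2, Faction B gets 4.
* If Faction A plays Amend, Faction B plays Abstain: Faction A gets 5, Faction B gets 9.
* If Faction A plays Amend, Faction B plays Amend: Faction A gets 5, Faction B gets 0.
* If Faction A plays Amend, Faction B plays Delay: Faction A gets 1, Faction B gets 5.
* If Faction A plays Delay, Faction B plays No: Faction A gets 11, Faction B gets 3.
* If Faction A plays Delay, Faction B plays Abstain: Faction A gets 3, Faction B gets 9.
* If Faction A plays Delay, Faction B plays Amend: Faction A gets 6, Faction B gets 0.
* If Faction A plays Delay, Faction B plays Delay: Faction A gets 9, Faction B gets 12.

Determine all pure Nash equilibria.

This game has no pure Nash equilibrium.

Faction A against No: payoffs 9, 10, 2, 11 → best response Delay.
Faction A against Abstain: payoffs 10, 4, 5, 3 → best response No.
Faction A against Amend: payoffs 2, 4, 5, 6 → best response Delay.
Faction A against Delay: payoffs 2, 12, 1, 9 → best response Abstain.
Faction B against No: payoffs 2, 5, 0, 7 → best response Delay.
Faction B against Abstain: payoffs 12, 11, 0, 9 → best response No.
Faction B against Amend: payoffs 4, 9, 0, 5 → best response Abstain.
Faction B against Delay: payoffs 3, 9, 0, 12 → best response Delay.
No profile is a mutual best response for all players.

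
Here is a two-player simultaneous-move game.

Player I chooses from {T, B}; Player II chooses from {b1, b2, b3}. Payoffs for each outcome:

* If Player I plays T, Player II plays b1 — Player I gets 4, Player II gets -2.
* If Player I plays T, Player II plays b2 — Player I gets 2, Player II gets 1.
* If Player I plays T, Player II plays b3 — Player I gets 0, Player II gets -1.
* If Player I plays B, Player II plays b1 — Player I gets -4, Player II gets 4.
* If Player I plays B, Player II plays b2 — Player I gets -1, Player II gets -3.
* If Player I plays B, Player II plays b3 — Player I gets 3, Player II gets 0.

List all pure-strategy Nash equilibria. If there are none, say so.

Mark each player's best response to every combination of opponents' strategies; a profile where every player is best-responding is a pure Nash equilibrium.
Player I against b1: payoffs 4, -4 → best response T.
Player I against b2: payoffs 2, -1 → best response T.
Player I against b3: payoffs 0, 3 → best response B.
Player II against T: payoffs -2, 1, -1 → best response b2.
Player II against B: payoffs 4, -3, 0 → best response b1.
Mutual best responses: (T, b2).

(T, b2)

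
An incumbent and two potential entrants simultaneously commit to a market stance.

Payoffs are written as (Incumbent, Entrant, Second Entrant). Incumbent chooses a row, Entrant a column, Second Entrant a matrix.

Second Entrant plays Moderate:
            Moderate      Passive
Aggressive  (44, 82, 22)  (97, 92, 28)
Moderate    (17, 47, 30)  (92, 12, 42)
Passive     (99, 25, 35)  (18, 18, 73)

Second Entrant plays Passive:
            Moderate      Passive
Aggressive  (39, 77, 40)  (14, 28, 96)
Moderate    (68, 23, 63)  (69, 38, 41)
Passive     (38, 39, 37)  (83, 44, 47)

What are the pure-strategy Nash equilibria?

(Aggressive, Moderate, Moderate): Incumbent can switch to Passive (44 → 99). Not NE.
(Aggressive, Moderate, Passive): Incumbent can switch to Moderate (39 → 68). Not NE.
(Aggressive, Passive, Moderate): Second Entrant can switch to Passive (28 → 96). Not NE.
(Aggressive, Passive, Passive): Incumbent can switch to Moderate (14 → 69). Not NE.
(Moderate, Moderate, Moderate): Incumbent can switch to Aggressive (17 → 44). Not NE.
(Moderate, Moderate, Passive): Entrant can switch to Passive (23 → 38). Not NE.
(The remaining 6 profiles each have a profitable deviation by the same check.)

There is no pure-strategy Nash equilibrium.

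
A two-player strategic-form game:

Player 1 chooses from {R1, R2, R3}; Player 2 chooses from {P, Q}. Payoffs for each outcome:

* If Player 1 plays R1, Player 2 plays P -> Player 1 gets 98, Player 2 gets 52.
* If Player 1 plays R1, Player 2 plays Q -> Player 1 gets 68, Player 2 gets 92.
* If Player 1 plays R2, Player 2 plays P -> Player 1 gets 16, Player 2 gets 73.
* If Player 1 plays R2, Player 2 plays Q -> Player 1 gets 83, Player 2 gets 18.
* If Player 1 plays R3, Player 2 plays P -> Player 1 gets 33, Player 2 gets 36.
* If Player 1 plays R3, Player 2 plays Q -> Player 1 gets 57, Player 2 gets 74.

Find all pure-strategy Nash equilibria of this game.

(R1, P): Player 2 can switch to Q (52 → 92). Not NE.
(R1, Q): Player 1 can switch to R2 (68 → 83). Not NE.
(R2, P): Player 1 can switch to R1 (16 → 98). Not NE.
(R2, Q): Player 2 can switch to P (18 → 73). Not NE.
(R3, P): Player 1 can switch to R1 (33 → 98). Not NE.
(R3, Q): Player 1 can switch to R1 (57 → 68). Not NE.

This game has no pure Nash equilibrium.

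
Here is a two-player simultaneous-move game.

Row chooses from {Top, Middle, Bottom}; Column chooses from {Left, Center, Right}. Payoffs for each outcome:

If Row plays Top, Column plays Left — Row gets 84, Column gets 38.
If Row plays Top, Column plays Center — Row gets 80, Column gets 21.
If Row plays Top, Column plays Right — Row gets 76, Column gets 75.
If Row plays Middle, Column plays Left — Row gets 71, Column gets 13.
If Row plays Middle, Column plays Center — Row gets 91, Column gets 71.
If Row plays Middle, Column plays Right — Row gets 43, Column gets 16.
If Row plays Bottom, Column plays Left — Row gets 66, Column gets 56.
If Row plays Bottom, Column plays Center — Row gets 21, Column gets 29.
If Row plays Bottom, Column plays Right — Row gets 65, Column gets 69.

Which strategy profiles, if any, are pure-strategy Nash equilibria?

(Top, Right); (Middle, Center)

Row against Left: payoffs 84, 71, 66 → best response Top.
Row against Center: payoffs 80, 91, 21 → best response Middle.
Row against Right: payoffs 76, 43, 65 → best response Top.
Column against Top: payoffs 38, 21, 75 → best response Right.
Column against Middle: payoffs 13, 71, 16 → best response Center.
Column against Bottom: payoffs 56, 29, 69 → best response Right.
Mutual best responses: (Top, Right); (Middle, Center).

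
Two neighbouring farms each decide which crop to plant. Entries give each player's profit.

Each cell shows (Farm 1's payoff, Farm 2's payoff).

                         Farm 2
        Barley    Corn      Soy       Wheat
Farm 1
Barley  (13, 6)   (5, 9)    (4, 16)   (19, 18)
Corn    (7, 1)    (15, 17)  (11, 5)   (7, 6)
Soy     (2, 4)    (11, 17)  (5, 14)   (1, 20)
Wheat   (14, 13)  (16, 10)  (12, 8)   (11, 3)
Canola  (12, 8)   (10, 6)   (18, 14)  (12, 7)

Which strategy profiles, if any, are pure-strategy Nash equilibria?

(Barley, Barley): Farm 1 can switch to Wheat (13 → 14). Not NE.
(Barley, Corn): Farm 1 can switch to Corn (5 → 15). Not NE.
(Barley, Soy): Farm 1 can switch to Corn (4 → 11). Not NE.
(Barley, Wheat): Farm 1 gets 19, best alternative 12; Farm 2 gets 18, best alternative 16. No profitable deviation — NE.
(Corn, Barley): Farm 1 can switch to Barley (7 → 13). Not NE.
(Corn, Corn): Farm 1 can switch to Wheat (15 → 16). Not NE.
(Corn, Soy): Farm 1 can switch to Wheat (11 → 12). Not NE.
(Corn, Wheat): Farm 1 can switch to Barley (7 → 19). Not NE.
(Soy, Barley): Farm 1 can switch to Barley (2 → 13). Not NE.
(Soy, Corn): Farm 1 can switch to Corn (11 → 15). Not NE.
(Soy, Soy): Farm 1 can switch to Corn (5 → 11). Not NE.
(Soy, Wheat): Farm 1 can switch to Barley (1 → 19). Not NE.
(Wheat, Barley): Farm 1 gets 14, best alternative 13; Farm 2 gets 13, best alternative 10. No profitable deviation — NE.
(Wheat, Corn): Farm 2 can switch to Barley (10 → 13). Not NE.
(Canola, Soy): Farm 1 gets 18, best alternative 12; Farm 2 gets 14, best alternative 8. No profitable deviation — NE.
(The remaining 5 profiles each have a profitable deviation by the same check.)

Pure-strategy Nash equilibria: (Barley, Wheat); (Wheat, Barley); (Canola, Soy)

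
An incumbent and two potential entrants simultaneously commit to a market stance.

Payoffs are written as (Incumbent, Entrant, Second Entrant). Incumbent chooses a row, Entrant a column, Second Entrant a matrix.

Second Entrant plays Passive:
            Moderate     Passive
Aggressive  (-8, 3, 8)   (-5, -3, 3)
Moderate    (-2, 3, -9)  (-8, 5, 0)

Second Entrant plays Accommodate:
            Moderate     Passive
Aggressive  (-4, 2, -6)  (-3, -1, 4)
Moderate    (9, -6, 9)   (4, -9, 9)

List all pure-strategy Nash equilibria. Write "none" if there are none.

Incumbent against (Moderate, Passive): payoffs -8, -2 → best response Moderate.
Incumbent against (Moderate, Accommodate): payoffs -4, 9 → best response Moderate.
Incumbent against (Passive, Passive): payoffs -5, -8 → best response Aggressive.
Incumbent against (Passive, Accommodate): payoffs -3, 4 → best response Moderate.
Entrant against (Aggressive, Passive): payoffs 3, -3 → best response Moderate.
Entrant against (Aggressive, Accommodate): payoffs 2, -1 → best response Moderate.
Entrant against (Moderate, Passive): payoffs 3, 5 → best response Passive.
Entrant against (Moderate, Accommodate): payoffs -6, -9 → best response Moderate.
Second Entrant against (Aggressive, Moderate): payoffs 8, -6 → best response Passive.
Second Entrant against (Aggressive, Passive): payoffs 3, 4 → best response Accommodate.
Second Entrant against (Moderate, Moderate): payoffs -9, 9 → best response Accommodate.
Second Entrant against (Moderate, Passive): payoffs 0, 9 → best response Accommodate.
Mutual best responses: (Moderate, Moderate, Accommodate).

(Moderate, Moderate, Accommodate)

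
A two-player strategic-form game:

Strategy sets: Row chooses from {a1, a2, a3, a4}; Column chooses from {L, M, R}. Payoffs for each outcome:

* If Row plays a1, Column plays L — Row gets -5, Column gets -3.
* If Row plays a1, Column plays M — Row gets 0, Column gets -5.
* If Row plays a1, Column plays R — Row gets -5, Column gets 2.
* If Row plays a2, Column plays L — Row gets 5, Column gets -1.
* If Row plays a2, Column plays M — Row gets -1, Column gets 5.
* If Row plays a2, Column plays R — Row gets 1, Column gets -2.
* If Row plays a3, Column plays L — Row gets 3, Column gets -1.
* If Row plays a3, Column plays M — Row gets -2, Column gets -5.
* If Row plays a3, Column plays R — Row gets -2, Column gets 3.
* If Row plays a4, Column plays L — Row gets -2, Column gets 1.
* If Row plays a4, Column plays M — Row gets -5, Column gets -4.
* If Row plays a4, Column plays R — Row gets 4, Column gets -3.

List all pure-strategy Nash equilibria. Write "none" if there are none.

No pure-strategy Nash equilibrium.

Row against L: payoffs -5, 5, 3, -2 → best response a2.
Row against M: payoffs 0, -1, -2, -5 → best response a1.
Row against R: payoffs -5, 1, -2, 4 → best response a4.
Column against a1: payoffs -3, -5, 2 → best response R.
Column against a2: payoffs -1, 5, -2 → best response M.
Column against a3: payoffs -1, -5, 3 → best response R.
Column against a4: payoffs 1, -4, -3 → best response L.
No profile is a mutual best response for all players.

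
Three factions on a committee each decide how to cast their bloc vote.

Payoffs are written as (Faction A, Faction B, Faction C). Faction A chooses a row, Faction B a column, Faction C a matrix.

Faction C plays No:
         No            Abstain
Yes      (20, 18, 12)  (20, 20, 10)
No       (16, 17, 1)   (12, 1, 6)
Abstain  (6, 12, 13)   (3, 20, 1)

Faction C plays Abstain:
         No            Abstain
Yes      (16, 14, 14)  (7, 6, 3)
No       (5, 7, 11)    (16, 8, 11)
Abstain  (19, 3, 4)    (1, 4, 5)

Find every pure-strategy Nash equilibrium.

Pure-strategy Nash equilibria: (Yes, Abstain, No), (No, Abstain, Abstain)

Faction A against (No, No): payoffs 20, 16, 6 → best response Yes.
Faction A against (No, Abstain): payoffs 16, 5, 19 → best response Abstain.
Faction A against (Abstain, No): payoffs 20, 12, 3 → best response Yes.
Faction A against (Abstain, Abstain): payoffs 7, 16, 1 → best response No.
Faction B against (Yes, No): payoffs 18, 20 → best response Abstain.
Faction B against (Yes, Abstain): payoffs 14, 6 → best response No.
Faction B against (No, No): payoffs 17, 1 → best response No.
Faction B against (No, Abstain): payoffs 7, 8 → best response Abstain.
Faction B against (Abstain, No): payoffs 12, 20 → best response Abstain.
Faction B against (Abstain, Abstain): payoffs 3, 4 → best response Abstain.
Faction C against (Yes, No): payoffs 12, 14 → best response Abstain.
Faction C against (Yes, Abstain): payoffs 10, 3 → best response No.
Faction C against (No, No): payoffs 1, 11 → best response Abstain.
Faction C against (No, Abstain): payoffs 6, 11 → best response Abstain.
Faction C against (Abstain, No): payoffs 13, 4 → best response No.
Faction C against (Abstain, Abstain): payoffs 1, 5 → best response Abstain.
Mutual best responses: (Yes, Abstain, No); (No, Abstain, Abstain).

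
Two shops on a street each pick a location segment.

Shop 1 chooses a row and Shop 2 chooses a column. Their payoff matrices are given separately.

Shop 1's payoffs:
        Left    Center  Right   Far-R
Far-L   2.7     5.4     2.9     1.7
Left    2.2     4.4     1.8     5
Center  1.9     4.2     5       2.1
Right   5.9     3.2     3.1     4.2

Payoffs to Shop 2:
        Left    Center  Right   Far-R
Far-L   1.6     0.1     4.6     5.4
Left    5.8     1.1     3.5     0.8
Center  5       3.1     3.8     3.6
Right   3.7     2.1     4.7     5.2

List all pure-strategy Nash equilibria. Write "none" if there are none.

For each strategy profile, look for a profitable unilateral deviation.
(Far-L, Left): Shop 1 can switch to Right (2.7 → 5.9). Not NE.
(Far-L, Center): Shop 2 can switch to Left (0.1 → 1.6). Not NE.
(Far-L, Right): Shop 1 can switch to Center (2.9 → 5). Not NE.
(Far-L, Far-R): Shop 1 can switch to Left (1.7 → 5). Not NE.
(Left, Left): Shop 1 can switch to Far-L (2.2 → 2.7). Not NE.
(Left, Center): Shop 1 can switch to Far-L (4.4 → 5.4). Not NE.
(Left, Right): Shop 1 can switch to Far-L (1.8 → 2.9). Not NE.
(Left, Far-R): Shop 2 can switch to Left (0.8 → 5.8). Not NE.
(Center, Left): Shop 1 can switch to Far-L (1.9 → 2.7). Not NE.
(Center, Center): Shop 1 can switch to Far-L (4.2 → 5.4). Not NE.
(Center, Right): Shop 2 can switch to Left (3.8 → 5). Not NE.
(Center, Far-R): Shop 1 can switch to Left (2.1 → 5). Not NE.
(The remaining 4 profiles each have a profitable deviation by the same check.)

No pure-strategy Nash equilibrium.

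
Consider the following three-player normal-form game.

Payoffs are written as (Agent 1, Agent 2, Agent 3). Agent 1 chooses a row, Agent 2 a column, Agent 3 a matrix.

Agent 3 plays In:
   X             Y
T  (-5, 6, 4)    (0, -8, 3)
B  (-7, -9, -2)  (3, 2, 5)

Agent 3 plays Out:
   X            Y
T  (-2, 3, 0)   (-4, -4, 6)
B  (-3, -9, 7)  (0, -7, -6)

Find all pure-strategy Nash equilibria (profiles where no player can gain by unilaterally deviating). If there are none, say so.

The pure Nash equilibria are (T, X, In); (B, Y, In).

Mark each player's best response to every combination of opponents' strategies; a profile where every player is best-responding is a pure Nash equilibrium.
Agent 1 against (X, In): payoffs -5, -7 → best response T.
Agent 1 against (X, Out): payoffs -2, -3 → best response T.
Agent 1 against (Y, In): payoffs 0, 3 → best response B.
Agent 1 against (Y, Out): payoffs -4, 0 → best response B.
Agent 2 against (T, In): payoffs 6, -8 → best response X.
Agent 2 against (T, Out): payoffs 3, -4 → best response X.
Agent 2 against (B, In): payoffs -9, 2 → best response Y.
Agent 2 against (B, Out): payoffs -9, -7 → best response Y.
Agent 3 against (T, X): payoffs 4, 0 → best response In.
Agent 3 against (T, Y): payoffs 3, 6 → best response Out.
Agent 3 against (B, X): payoffs -2, 7 → best response Out.
Agent 3 against (B, Y): payoffs 5, -6 → best response In.
Mutual best responses: (T, X, In); (B, Y, In).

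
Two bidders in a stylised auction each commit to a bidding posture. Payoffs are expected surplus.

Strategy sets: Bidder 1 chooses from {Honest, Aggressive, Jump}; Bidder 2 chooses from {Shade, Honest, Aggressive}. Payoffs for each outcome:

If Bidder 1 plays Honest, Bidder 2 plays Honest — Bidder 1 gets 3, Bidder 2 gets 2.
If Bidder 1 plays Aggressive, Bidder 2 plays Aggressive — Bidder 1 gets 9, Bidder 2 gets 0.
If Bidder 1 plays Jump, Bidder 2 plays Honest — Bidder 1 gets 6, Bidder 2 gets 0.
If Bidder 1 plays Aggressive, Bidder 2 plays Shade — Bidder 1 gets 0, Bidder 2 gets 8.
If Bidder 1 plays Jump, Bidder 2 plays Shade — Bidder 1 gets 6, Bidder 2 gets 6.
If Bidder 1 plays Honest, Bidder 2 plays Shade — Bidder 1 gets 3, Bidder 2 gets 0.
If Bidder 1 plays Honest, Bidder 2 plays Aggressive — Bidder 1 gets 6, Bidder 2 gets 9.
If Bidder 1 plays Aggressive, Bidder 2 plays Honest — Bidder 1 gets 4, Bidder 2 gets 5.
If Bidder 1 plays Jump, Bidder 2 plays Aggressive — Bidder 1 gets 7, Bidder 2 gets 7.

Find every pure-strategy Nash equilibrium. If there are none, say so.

none

(Honest, Shade): Bidder 1 can switch to Jump (3 → 6). Not NE.
(Honest, Honest): Bidder 1 can switch to Aggressive (3 → 4). Not NE.
(Honest, Aggressive): Bidder 1 can switch to Aggressive (6 → 9). Not NE.
(Aggressive, Shade): Bidder 1 can switch to Honest (0 → 3). Not NE.
(Aggressive, Honest): Bidder 1 can switch to Jump (4 → 6). Not NE.
(Aggressive, Aggressive): Bidder 2 can switch to Shade (0 → 8). Not NE.
(Jump, Shade): Bidder 2 can switch to Aggressive (6 → 7). Not NE.
(Jump, Honest): Bidder 2 can switch to Shade (0 → 6). Not NE.
(Jump, Aggressive): Bidder 1 can switch to Aggressive (7 → 9). Not NE.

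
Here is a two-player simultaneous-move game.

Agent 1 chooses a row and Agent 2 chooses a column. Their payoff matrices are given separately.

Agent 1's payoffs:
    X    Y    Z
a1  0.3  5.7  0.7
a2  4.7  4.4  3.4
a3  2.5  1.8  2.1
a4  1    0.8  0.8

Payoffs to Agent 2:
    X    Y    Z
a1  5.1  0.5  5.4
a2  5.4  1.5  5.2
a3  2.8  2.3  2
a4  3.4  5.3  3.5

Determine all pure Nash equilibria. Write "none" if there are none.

Mark each player's best response to every combination of opponents' strategies; a profile where every player is best-responding is a pure Nash equilibrium.
Agent 1 against X: payoffs 0.3, 4.7, 2.5, 1 → best response a2.
Agent 1 against Y: payoffs 5.7, 4.4, 1.8, 0.8 → best response a1.
Agent 1 against Z: payoffs 0.7, 3.4, 2.1, 0.8 → best response a2.
Agent 2 against a1: payoffs 5.1, 0.5, 5.4 → best response Z.
Agent 2 against a2: payoffs 5.4, 1.5, 5.2 → best response X.
Agent 2 against a3: payoffs 2.8, 2.3, 2 → best response X.
Agent 2 against a4: payoffs 3.4, 5.3, 3.5 → best response Y.
Mutual best responses: (a2, X).

(a2, X)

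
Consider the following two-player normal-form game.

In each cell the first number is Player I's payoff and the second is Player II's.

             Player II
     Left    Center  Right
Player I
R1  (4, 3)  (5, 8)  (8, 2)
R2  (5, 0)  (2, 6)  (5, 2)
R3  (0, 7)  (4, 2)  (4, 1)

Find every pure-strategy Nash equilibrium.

Player I against Left: payoffs 4, 5, 0 → best response R2.
Player I against Center: payoffs 5, 2, 4 → best response R1.
Player I against Right: payoffs 8, 5, 4 → best response R1.
Player II against R1: payoffs 3, 8, 2 → best response Center.
Player II against R2: payoffs 0, 6, 2 → best response Center.
Player II against R3: payoffs 7, 2, 1 → best response Left.
Mutual best responses: (R1, Center).

(R1, Center)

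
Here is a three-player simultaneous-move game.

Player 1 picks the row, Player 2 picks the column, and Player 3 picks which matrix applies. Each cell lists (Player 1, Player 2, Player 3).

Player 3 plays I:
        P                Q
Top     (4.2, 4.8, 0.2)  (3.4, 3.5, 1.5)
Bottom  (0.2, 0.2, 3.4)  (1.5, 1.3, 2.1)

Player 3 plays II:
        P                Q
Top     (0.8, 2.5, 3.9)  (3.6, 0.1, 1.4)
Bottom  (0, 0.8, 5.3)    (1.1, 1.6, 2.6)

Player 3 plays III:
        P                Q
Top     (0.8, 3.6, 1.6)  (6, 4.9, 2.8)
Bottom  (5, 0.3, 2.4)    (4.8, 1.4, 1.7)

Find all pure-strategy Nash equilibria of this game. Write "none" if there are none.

Check each profile: it is a Nash equilibrium iff no player can strictly gain by switching unilaterally.
(Top, P, I): Player 3 can switch to II (0.2 → 3.9). Not NE.
(Top, P, II): Player 1 gets 0.8, best alternative 0; Player 2 gets 2.5, best alternative 0.1; Player 3 gets 3.9, best alternative 1.6. No profitable deviation — NE.
(Top, P, III): Player 1 can switch to Bottom (0.8 → 5). Not NE.
(Top, Q, I): Player 2 can switch to P (3.5 → 4.8). Not NE.
(Top, Q, II): Player 2 can switch to P (0.1 → 2.5). Not NE.
(Top, Q, III): Player 1 gets 6, best alternative 4.8; Player 2 gets 4.9, best alternative 3.6; Player 3 gets 2.8, best alternative 1.5. No profitable deviation — NE.
(Bottom, P, I): Player 1 can switch to Top (0.2 → 4.2). Not NE.
(Bottom, P, II): Player 1 can switch to Top (0 → 0.8). Not NE.
(Bottom, P, III): Player 2 can switch to Q (0.3 → 1.4). Not NE.
(Bottom, Q, I): Player 1 can switch to Top (1.5 → 3.4). Not NE.
(The remaining 2 profiles each have a profitable deviation by the same check.)

(Top, P, II), (Top, Q, III)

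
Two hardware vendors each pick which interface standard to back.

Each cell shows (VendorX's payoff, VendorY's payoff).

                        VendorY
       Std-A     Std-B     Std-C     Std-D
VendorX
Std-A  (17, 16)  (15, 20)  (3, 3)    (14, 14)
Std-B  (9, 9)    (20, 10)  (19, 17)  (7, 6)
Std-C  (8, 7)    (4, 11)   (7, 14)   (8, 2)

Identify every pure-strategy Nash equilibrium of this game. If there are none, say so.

(Std-A, Std-A): VendorY can switch to Std-B (16 → 20). Not NE.
(Std-A, Std-B): VendorX can switch to Std-B (15 → 20). Not NE.
(Std-A, Std-C): VendorX can switch to Std-B (3 → 19). Not NE.
(Std-A, Std-D): VendorY can switch to Std-A (14 → 16). Not NE.
(Std-B, Std-A): VendorX can switch to Std-A (9 → 17). Not NE.
(Std-B, Std-B): VendorY can switch to Std-C (10 → 17). Not NE.
(Std-B, Std-C): VendorX gets 19, best alternative 7; VendorY gets 17, best alternative 10. No profitable deviation — NE.
(Std-B, Std-D): VendorX can switch to Std-A (7 → 14). Not NE.
(Std-C, Std-A): VendorX can switch to Std-A (8 → 17). Not NE.
(Std-C, Std-B): VendorX can switch to Std-A (4 → 15). Not NE.
(Std-C, Std-C): VendorX can switch to Std-B (7 → 19). Not NE.
(The remaining 1 profile has a profitable deviation by the same check.)

The unique pure-strategy Nash equilibrium is (Std-B, Std-C).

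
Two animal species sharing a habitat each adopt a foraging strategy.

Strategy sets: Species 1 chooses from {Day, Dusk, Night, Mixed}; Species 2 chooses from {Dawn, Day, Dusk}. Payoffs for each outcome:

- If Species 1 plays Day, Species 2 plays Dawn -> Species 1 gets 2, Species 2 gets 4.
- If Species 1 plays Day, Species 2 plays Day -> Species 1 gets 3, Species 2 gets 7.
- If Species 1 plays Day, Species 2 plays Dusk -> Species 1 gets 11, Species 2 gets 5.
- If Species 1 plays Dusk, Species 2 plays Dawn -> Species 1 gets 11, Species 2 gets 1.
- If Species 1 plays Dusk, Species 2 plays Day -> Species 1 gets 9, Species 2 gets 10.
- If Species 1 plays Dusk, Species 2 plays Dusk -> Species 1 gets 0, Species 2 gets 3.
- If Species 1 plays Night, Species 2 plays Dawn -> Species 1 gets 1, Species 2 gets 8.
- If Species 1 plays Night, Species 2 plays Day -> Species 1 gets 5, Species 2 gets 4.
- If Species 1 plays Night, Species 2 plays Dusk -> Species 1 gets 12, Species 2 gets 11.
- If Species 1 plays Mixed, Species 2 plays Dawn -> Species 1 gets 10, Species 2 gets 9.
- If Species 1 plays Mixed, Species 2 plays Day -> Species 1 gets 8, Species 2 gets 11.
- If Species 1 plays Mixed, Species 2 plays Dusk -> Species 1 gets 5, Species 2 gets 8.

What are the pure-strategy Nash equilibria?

Check each profile: it is a Nash equilibrium iff no player can strictly gain by switching unilaterally.
(Day, Dawn): Species 1 can switch to Dusk (2 → 11). Not NE.
(Day, Day): Species 1 can switch to Dusk (3 → 9). Not NE.
(Day, Dusk): Species 1 can switch to Night (11 → 12). Not NE.
(Dusk, Dawn): Species 2 can switch to Day (1 → 10). Not NE.
(Dusk, Day): Species 1 gets 9, best alternative 8; Species 2 gets 10, best alternative 3. No profitable deviation — NE.
(Dusk, Dusk): Species 1 can switch to Day (0 → 11). Not NE.
(Night, Dawn): Species 1 can switch to Day (1 → 2). Not NE.
(Night, Day): Species 1 can switch to Dusk (5 → 9). Not NE.
(Night, Dusk): Species 1 gets 12, best alternative 11; Species 2 gets 11, best alternative 8. No profitable deviation — NE.
(Mixed, Dawn): Species 1 can switch to Dusk (10 → 11). Not NE.
(Mixed, Day): Species 1 can switch to Dusk (8 → 9). Not NE.
(Mixed, Dusk): Species 1 can switch to Day (5 → 11). Not NE.

Pure-strategy Nash equilibria: (Dusk, Day), (Night, Dusk)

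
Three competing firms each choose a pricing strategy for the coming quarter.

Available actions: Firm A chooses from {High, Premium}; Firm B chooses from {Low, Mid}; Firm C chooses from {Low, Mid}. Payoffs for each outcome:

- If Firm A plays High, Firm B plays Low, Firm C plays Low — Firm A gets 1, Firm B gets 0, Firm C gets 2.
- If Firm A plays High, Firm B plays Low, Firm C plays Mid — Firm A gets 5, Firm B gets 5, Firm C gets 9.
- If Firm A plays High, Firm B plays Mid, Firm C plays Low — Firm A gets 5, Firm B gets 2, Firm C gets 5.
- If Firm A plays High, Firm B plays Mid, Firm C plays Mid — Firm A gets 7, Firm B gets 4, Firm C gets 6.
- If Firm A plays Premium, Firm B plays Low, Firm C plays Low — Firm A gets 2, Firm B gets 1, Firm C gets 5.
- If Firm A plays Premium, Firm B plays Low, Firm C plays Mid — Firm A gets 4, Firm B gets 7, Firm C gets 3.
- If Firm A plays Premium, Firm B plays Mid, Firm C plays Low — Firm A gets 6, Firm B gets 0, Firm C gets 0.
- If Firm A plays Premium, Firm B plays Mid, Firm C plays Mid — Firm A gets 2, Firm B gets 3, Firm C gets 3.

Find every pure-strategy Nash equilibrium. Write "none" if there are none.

(High, Low, Low): Firm A can switch to Premium (1 → 2). Not NE.
(High, Low, Mid): Firm A gets 5, best alternative 4; Firm B gets 5, best alternative 4; Firm C gets 9, best alternative 2. No profitable deviation — NE.
(High, Mid, Low): Firm A can switch to Premium (5 → 6). Not NE.
(High, Mid, Mid): Firm B can switch to Low (4 → 5). Not NE.
(Premium, Low, Low): Firm A gets 2, best alternative 1; Firm B gets 1, best alternative 0; Firm C gets 5, best alternative 3. No profitable deviation — NE.
(Premium, Low, Mid): Firm A can switch to High (4 → 5). Not NE.
(Premium, Mid, Low): Firm B can switch to Low (0 → 1). Not NE.
(Premium, Mid, Mid): Firm A can switch to High (2 → 7). Not NE.

The pure Nash equilibria are (High, Low, Mid); (Premium, Low, Low).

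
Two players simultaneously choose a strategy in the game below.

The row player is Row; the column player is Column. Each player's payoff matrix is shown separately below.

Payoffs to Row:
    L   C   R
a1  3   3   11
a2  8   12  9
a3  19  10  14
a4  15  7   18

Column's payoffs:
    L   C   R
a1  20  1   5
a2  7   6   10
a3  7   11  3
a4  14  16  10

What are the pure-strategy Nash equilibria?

This game has no pure Nash equilibrium.

For each player, find the best response to each opponent profile; mutual best responses are the pure NE.
Row against L: payoffs 3, 8, 19, 15 → best response a3.
Row against C: payoffs 3, 12, 10, 7 → best response a2.
Row against R: payoffs 11, 9, 14, 18 → best response a4.
Column against a1: payoffs 20, 1, 5 → best response L.
Column against a2: payoffs 7, 6, 10 → best response R.
Column against a3: payoffs 7, 11, 3 → best response C.
Column against a4: payoffs 14, 16, 10 → best response C.
No profile is a mutual best response for all players.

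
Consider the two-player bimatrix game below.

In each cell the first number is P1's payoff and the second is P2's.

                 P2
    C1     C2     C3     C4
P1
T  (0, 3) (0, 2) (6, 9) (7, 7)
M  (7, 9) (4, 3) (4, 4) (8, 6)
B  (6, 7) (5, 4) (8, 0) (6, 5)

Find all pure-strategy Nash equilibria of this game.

(T, C1): P1 can switch to M (0 → 7). Not NE.
(T, C2): P1 can switch to M (0 → 4). Not NE.
(T, C3): P1 can switch to B (6 → 8). Not NE.
(T, C4): P1 can switch to M (7 → 8). Not NE.
(M, C1): P1 gets 7, best alternative 6; P2 gets 9, best alternative 6. No profitable deviation — NE.
(M, C2): P1 can switch to B (4 → 5). Not NE.
(M, C3): P1 can switch to T (4 → 6). Not NE.
(M, C4): P2 can switch to C1 (6 → 9). Not NE.
(B, C1): P1 can switch to M (6 → 7). Not NE.
(The remaining 3 profiles each have a profitable deviation by the same check.)

Pure NE: (M, C1)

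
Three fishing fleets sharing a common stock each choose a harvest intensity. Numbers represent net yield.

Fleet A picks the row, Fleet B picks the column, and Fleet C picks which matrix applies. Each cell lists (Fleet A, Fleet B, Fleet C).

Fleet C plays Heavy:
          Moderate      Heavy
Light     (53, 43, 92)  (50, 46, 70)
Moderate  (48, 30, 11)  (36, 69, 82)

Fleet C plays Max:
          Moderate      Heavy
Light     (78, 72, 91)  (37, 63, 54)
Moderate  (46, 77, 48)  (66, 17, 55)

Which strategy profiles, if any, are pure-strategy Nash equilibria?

Fleet A against (Moderate, Heavy): payoffs 53, 48 → best response Light.
Fleet A against (Moderate, Max): payoffs 78, 46 → best response Light.
Fleet A against (Heavy, Heavy): payoffs 50, 36 → best response Light.
Fleet A against (Heavy, Max): payoffs 37, 66 → best response Moderate.
Fleet B against (Light, Heavy): payoffs 43, 46 → best response Heavy.
Fleet B against (Light, Max): payoffs 72, 63 → best response Moderate.
Fleet B against (Moderate, Heavy): payoffs 30, 69 → best response Heavy.
Fleet B against (Moderate, Max): payoffs 77, 17 → best response Moderate.
Fleet C against (Light, Moderate): payoffs 92, 91 → best response Heavy.
Fleet C against (Light, Heavy): payoffs 70, 54 → best response Heavy.
Fleet C against (Moderate, Moderate): payoffs 11, 48 → best response Max.
Fleet C against (Moderate, Heavy): payoffs 82, 55 → best response Heavy.
Mutual best responses: (Light, Heavy, Heavy).

Pure NE: (Light, Heavy, Heavy)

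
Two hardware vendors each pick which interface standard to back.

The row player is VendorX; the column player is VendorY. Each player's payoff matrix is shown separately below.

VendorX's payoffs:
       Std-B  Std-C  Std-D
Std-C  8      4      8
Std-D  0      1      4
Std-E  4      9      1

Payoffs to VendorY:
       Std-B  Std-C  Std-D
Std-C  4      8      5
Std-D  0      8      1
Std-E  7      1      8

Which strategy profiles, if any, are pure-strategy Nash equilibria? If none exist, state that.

No pure-strategy Nash equilibrium.

VendorX against Std-B: payoffs 8, 0, 4 → best response Std-C.
VendorX against Std-C: payoffs 4, 1, 9 → best response Std-E.
VendorX against Std-D: payoffs 8, 4, 1 → best response Std-C.
VendorY against Std-C: payoffs 4, 8, 5 → best response Std-C.
VendorY against Std-D: payoffs 0, 8, 1 → best response Std-C.
VendorY against Std-E: payoffs 7, 1, 8 → best response Std-D.
No profile is a mutual best response for all players.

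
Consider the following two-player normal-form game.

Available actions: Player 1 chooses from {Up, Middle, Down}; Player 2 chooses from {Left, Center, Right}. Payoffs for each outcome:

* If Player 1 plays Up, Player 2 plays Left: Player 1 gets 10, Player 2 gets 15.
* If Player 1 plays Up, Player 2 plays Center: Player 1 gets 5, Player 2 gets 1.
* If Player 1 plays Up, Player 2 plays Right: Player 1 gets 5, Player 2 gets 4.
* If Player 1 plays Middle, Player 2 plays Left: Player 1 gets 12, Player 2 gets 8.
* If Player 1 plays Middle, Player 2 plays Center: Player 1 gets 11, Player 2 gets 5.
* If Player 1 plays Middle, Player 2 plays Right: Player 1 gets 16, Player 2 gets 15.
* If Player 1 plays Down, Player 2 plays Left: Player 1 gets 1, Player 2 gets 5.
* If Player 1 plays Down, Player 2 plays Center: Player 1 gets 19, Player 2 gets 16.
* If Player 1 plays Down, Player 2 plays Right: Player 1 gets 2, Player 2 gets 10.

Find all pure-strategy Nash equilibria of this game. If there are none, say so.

(Middle, Right); (Down, Center)

Player 1 against Left: payoffs 10, 12, 1 → best response Middle.
Player 1 against Center: payoffs 5, 11, 19 → best response Down.
Player 1 against Right: payoffs 5, 16, 2 → best response Middle.
Player 2 against Up: payoffs 15, 1, 4 → best response Left.
Player 2 against Middle: payoffs 8, 5, 15 → best response Right.
Player 2 against Down: payoffs 5, 16, 10 → best response Center.
Mutual best responses: (Middle, Right); (Down, Center).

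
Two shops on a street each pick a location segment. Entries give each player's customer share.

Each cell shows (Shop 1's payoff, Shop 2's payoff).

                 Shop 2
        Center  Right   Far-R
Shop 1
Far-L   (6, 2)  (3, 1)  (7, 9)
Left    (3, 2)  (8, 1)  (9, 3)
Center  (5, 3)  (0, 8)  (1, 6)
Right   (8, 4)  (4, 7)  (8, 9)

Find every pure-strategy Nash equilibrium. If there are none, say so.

The unique pure-strategy Nash equilibrium is (Left, Far-R).

For each player, find the best response to each opponent profile; mutual best responses are the pure NE.
Shop 1 against Center: payoffs 6, 3, 5, 8 → best response Right.
Shop 1 against Right: payoffs 3, 8, 0, 4 → best response Left.
Shop 1 against Far-R: payoffs 7, 9, 1, 8 → best response Left.
Shop 2 against Far-L: payoffs 2, 1, 9 → best response Far-R.
Shop 2 against Left: payoffs 2, 1, 3 → best response Far-R.
Shop 2 against Center: payoffs 3, 8, 6 → best response Right.
Shop 2 against Right: payoffs 4, 7, 9 → best response Far-R.
Mutual best responses: (Left, Far-R).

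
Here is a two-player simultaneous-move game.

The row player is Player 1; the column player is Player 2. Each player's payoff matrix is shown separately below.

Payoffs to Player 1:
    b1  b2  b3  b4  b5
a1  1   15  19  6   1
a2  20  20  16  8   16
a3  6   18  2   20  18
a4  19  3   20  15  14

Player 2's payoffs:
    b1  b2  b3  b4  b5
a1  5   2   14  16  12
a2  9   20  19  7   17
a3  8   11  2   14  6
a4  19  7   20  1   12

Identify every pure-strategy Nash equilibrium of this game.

(a1, b1): Player 1 can switch to a2 (1 → 20). Not NE.
(a1, b2): Player 1 can switch to a2 (15 → 20). Not NE.
(a1, b3): Player 1 can switch to a4 (19 → 20). Not NE.
(a1, b4): Player 1 can switch to a2 (6 → 8). Not NE.
(a1, b5): Player 1 can switch to a2 (1 → 16). Not NE.
(a2, b1): Player 2 can switch to b2 (9 → 20). Not NE.
(a2, b2): Player 1 gets 20, best alternative 18; Player 2 gets 20, best alternative 19. No profitable deviation — NE.
(a2, b3): Player 1 can switch to a1 (16 → 19). Not NE.
(a2, b4): Player 1 can switch to a3 (8 → 20). Not NE.
(a2, b5): Player 1 can switch to a3 (16 → 18). Not NE.
(a3, b1): Player 1 can switch to a2 (6 → 20). Not NE.
(a3, b2): Player 1 can switch to a2 (18 → 20). Not NE.
(a3, b3): Player 1 can switch to a1 (2 → 19). Not NE.
(a3, b4): Player 1 gets 20, best alternative 15; Player 2 gets 14, best alternative 11. No profitable deviation — NE.
(a4, b3): Player 1 gets 20, best alternative 19; Player 2 gets 20, best alternative 19. No profitable deviation — NE.
(The remaining 5 profiles each have a profitable deviation by the same check.)

The pure Nash equilibria are (a2, b2), (a3, b4), (a4, b3).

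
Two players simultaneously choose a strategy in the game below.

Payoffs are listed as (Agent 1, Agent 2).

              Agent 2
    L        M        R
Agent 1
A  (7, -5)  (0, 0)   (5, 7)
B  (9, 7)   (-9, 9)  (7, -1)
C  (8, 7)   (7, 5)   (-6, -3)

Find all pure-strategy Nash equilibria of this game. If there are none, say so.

(A, L): Agent 1 can switch to B (7 → 9). Not NE.
(A, M): Agent 1 can switch to C (0 → 7). Not NE.
(A, R): Agent 1 can switch to B (5 → 7). Not NE.
(B, L): Agent 2 can switch to M (7 → 9). Not NE.
(B, M): Agent 1 can switch to A (-9 → 0). Not NE.
(B, R): Agent 2 can switch to L (-1 → 7). Not NE.
(C, L): Agent 1 can switch to B (8 → 9). Not NE.
(C, M): Agent 2 can switch to L (5 → 7). Not NE.
(C, R): Agent 1 can switch to A (-6 → 5). Not NE.

There is no pure-strategy Nash equilibrium.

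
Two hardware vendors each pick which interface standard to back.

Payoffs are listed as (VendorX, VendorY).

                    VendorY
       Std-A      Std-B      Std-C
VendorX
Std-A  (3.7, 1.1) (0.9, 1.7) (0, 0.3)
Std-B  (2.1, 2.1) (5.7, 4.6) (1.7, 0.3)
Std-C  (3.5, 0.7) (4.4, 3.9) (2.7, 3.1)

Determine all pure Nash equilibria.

(Std-B, Std-B)

VendorX against Std-A: payoffs 3.7, 2.1, 3.5 → best response Std-A.
VendorX against Std-B: payoffs 0.9, 5.7, 4.4 → best response Std-B.
VendorX against Std-C: payoffs 0, 1.7, 2.7 → best response Std-C.
VendorY against Std-A: payoffs 1.1, 1.7, 0.3 → best response Std-B.
VendorY against Std-B: payoffs 2.1, 4.6, 0.3 → best response Std-B.
VendorY against Std-C: payoffs 0.7, 3.9, 3.1 → best response Std-B.
Mutual best responses: (Std-B, Std-B).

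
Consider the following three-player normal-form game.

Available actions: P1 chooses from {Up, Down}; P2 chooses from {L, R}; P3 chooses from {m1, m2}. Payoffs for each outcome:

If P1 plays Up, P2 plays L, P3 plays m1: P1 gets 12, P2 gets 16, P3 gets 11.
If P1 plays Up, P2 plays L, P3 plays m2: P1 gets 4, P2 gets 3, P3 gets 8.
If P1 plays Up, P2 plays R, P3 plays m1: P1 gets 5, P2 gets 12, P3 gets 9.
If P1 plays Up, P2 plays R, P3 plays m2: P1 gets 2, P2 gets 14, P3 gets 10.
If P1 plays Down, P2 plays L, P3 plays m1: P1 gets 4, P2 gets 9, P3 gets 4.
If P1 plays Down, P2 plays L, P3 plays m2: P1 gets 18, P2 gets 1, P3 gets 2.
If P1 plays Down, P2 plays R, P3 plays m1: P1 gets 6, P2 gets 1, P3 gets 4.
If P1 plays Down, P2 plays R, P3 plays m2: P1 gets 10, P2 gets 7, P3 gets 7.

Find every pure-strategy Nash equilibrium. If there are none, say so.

For each player, find the best response to each opponent profile; mutual best responses are the pure NE.
P1 against (L, m1): payoffs 12, 4 → best response Up.
P1 against (L, m2): payoffs 4, 18 → best response Down.
P1 against (R, m1): payoffs 5, 6 → best response Down.
P1 against (R, m2): payoffs 2, 10 → best response Down.
P2 against (Up, m1): payoffs 16, 12 → best response L.
P2 against (Up, m2): payoffs 3, 14 → best response R.
P2 against (Down, m1): payoffs 9, 1 → best response L.
P2 against (Down, m2): payoffs 1, 7 → best response R.
P3 against (Up, L): payoffs 11, 8 → best response m1.
P3 against (Up, R): payoffs 9, 10 → best response m2.
P3 against (Down, L): payoffs 4, 2 → best response m1.
P3 against (Down, R): payoffs 4, 7 → best response m2.
Mutual best responses: (Up, L, m1); (Down, R, m2).

(Up, L, m1), (Down, R, m2)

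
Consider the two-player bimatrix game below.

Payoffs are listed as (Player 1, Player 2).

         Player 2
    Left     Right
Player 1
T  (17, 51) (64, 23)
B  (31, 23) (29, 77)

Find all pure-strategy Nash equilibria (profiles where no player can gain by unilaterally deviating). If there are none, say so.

Mark each player's best response to every combination of opponents' strategies; a profile where every player is best-responding is a pure Nash equilibrium.
Player 1 against Left: payoffs 17, 31 → best response B.
Player 1 against Right: payoffs 64, 29 → best response T.
Player 2 against T: payoffs 51, 23 → best response Left.
Player 2 against B: payoffs 23, 77 → best response Right.
No profile is a mutual best response for all players.

There is no pure-strategy Nash equilibrium.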